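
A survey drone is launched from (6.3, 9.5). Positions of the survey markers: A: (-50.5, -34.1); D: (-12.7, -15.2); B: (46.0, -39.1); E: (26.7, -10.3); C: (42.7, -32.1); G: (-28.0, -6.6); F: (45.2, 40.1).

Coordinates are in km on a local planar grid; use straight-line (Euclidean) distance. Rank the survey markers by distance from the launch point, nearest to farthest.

Computing each straight-line distance from (6.3, 9.5):
E (26.7, -10.3): 28.4 km
D (-12.7, -15.2): 31.2 km
G (-28.0, -6.6): 37.9 km
F (45.2, 40.1): 49.5 km
C (42.7, -32.1): 55.3 km
B (46.0, -39.1): 62.8 km
A (-50.5, -34.1): 71.6 km

E, D, G, F, C, B, A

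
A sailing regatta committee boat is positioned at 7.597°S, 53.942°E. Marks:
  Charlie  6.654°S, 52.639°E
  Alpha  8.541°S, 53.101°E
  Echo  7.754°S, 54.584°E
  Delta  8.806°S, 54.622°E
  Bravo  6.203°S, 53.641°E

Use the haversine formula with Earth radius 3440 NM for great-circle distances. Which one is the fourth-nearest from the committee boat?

Distance to each, sorted:
Echo: 39.3 NM
Alpha: 75.6 NM
Delta: 83.1 NM
Bravo: 85.6 NM
Charlie: 96.1 NM
The fourth-nearest is Bravo at 85.6 NM.

Bravo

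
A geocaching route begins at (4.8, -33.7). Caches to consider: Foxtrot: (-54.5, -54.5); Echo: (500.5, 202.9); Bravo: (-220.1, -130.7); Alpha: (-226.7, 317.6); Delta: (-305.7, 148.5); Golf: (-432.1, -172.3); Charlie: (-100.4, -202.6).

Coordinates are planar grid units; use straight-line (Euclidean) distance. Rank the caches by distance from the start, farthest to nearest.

Computing each straight-line distance from (4.8, -33.7):
Echo (500.5, 202.9): 549.3
Golf (-432.1, -172.3): 458.4
Alpha (-226.7, 317.6): 420.7
Delta (-305.7, 148.5): 360.0
Bravo (-220.1, -130.7): 244.9
Charlie (-100.4, -202.6): 199.0
Foxtrot (-54.5, -54.5): 62.8

Echo, Golf, Alpha, Delta, Bravo, Charlie, Foxtrot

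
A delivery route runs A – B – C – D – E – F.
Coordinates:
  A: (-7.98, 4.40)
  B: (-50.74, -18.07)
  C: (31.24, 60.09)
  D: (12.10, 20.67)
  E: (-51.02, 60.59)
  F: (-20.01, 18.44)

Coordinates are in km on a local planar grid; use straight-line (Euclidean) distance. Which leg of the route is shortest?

C–D

Leg distances:
A→B: 48.3 km
B→C: 113.3 km
C→D: 43.8 km
D→E: 74.7 km
E→F: 52.3 km
The shortest leg is C–D at 43.8 km.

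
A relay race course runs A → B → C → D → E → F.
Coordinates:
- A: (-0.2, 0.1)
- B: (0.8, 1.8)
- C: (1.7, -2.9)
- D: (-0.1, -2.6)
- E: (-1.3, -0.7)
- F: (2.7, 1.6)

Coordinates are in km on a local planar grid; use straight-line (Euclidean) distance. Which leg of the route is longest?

B–C

Leg distances:
A→B: 2.0 km
B→C: 4.8 km
C→D: 1.8 km
D→E: 2.2 km
E→F: 4.6 km
The longest leg is B–C at 4.8 km.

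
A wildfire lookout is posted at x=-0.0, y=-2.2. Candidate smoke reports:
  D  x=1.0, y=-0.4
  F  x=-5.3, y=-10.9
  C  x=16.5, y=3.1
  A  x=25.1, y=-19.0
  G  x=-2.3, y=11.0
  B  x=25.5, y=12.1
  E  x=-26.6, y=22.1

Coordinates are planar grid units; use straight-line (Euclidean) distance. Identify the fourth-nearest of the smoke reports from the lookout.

Distances from the lookout (x=-0.0, y=-2.2):
D: 2.1
F: 10.2
G: 13.4
C: 17.3
B: 29.2
A: 30.2
E: 36.0
The fourth-nearest is C at 17.3.

C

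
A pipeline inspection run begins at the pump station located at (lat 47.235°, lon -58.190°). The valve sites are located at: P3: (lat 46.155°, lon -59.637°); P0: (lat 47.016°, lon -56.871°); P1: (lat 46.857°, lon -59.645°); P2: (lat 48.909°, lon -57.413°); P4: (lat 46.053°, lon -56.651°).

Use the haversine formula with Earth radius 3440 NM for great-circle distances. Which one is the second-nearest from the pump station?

Distance to each, sorted:
P0: 55.5 NM
P1: 63.7 NM
P3: 88.1 NM
P4: 95.2 NM
P2: 105.2 NM
The second-nearest is P1 at 63.7 NM.

P1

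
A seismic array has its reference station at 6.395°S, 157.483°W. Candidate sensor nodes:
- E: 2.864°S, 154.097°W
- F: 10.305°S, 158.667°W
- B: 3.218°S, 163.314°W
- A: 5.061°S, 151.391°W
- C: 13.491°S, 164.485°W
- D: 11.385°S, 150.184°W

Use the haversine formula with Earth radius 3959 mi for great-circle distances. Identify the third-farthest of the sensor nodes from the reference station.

Distance to each, sorted:
C: 683.5 mi
D: 605.8 mi
B: 457.5 mi
A: 428.9 mi
E: 337.5 mi
F: 282.0 mi
The third-farthest is B at 457.5 mi.

B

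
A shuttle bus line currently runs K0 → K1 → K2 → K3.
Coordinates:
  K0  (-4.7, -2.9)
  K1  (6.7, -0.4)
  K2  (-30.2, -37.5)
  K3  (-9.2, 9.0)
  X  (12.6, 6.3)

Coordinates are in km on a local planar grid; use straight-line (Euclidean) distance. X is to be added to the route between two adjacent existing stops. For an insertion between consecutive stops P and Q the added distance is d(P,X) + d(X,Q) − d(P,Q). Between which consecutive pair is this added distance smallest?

Added distance for inserting X between each consecutive pair:
K0–K1: 16.9 km
K1–K2: 17.8 km
K2–K3: 32.2 km
Smallest added distance is 16.9 km, inserting between K0 and K1.

between K0 and K1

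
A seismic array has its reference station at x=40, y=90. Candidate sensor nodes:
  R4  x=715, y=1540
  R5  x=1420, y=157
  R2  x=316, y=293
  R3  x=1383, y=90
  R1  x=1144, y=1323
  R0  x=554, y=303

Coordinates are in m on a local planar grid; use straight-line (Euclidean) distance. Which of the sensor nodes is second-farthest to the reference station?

Distance to each, sorted:
R1: 1655.0 m
R4: 1599.4 m
R5: 1381.6 m
R3: 1343.0 m
R0: 556.4 m
R2: 342.6 m
The second-farthest is R4 at 1599.4 m.

R4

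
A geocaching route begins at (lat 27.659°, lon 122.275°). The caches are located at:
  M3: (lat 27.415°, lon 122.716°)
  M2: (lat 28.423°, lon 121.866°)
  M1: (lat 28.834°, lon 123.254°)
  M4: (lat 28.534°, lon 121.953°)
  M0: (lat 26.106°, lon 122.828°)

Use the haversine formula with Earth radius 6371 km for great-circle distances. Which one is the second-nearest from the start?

Distance to each, sorted:
M3: 51.3 km
M2: 94.0 km
M4: 102.3 km
M1: 162.1 km
M0: 181.2 km
The second-nearest is M2 at 94.0 km.

M2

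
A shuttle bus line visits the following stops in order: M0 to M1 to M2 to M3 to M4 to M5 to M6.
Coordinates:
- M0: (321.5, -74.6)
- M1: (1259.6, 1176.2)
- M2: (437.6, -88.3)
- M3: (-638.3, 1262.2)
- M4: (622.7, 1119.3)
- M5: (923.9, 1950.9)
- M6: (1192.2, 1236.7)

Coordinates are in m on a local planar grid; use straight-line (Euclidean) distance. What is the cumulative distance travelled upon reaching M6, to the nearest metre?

7715 m

Leg distances:
M0→M1: 1563.5 m  (cumulative 1563.5 m)
M1→M2: 1508.2 m  (cumulative 3071.7 m)
M2→M3: 1726.7 m  (cumulative 4798.4 m)
M3→M4: 1269.1 m  (cumulative 6067.4 m)
M4→M5: 884.5 m  (cumulative 6951.9 m)
M5→M6: 762.9 m  (cumulative 7714.8 m)
Cumulative distance at M6 ≈ 7715 m.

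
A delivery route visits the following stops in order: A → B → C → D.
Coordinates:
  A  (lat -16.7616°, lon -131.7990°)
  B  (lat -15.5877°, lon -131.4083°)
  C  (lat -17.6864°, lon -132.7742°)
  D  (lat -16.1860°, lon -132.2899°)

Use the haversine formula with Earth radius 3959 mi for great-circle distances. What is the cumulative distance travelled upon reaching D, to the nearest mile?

365 mi

Leg distances:
A→B: 85.2 mi  (cumulative 85.2 mi)
B→C: 170.9 mi  (cumulative 256.1 mi)
C→D: 108.5 mi  (cumulative 364.6 mi)
Cumulative distance at D ≈ 365 mi.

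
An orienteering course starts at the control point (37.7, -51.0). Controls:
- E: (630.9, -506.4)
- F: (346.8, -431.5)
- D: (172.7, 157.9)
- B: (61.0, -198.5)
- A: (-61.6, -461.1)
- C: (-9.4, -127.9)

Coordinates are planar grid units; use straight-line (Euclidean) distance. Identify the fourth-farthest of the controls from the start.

Distances from the start ((37.7, -51.0)):
E: 747.8
F: 490.2
A: 422.0
D: 248.7
B: 149.3
C: 90.2
The fourth-farthest is D at 248.7.

D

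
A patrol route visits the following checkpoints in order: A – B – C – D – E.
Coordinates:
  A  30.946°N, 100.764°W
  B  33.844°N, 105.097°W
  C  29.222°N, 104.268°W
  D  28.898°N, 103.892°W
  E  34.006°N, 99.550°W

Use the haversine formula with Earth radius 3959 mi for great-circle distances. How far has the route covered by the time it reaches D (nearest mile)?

Leg distances:
A→B: 322.4 mi  (cumulative 322.4 mi)
B→C: 323.1 mi  (cumulative 645.5 mi)
C→D: 31.9 mi  (cumulative 677.4 mi)
Cumulative distance at D ≈ 677 mi.

677 mi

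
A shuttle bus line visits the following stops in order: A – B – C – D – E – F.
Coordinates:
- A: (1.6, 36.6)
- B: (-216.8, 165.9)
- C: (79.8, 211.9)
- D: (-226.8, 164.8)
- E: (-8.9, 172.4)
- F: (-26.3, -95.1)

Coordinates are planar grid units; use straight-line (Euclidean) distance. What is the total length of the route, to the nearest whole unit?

Leg distances:
A→B: 253.8  (cumulative 253.8)
B→C: 300.1  (cumulative 554.0)
C→D: 310.2  (cumulative 864.1)
D→E: 218.0  (cumulative 1082.2)
E→F: 268.1  (cumulative 1350.2)
Total route length ≈ 1350.

1350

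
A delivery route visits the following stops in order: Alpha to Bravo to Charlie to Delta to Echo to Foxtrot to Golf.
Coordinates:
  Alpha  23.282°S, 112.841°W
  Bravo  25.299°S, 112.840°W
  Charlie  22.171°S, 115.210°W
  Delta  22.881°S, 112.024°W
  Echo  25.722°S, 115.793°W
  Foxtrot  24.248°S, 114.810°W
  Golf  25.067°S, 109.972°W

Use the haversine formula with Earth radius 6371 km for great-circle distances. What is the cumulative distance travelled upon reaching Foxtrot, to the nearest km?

1671 km

Leg distances:
Alpha→Bravo: 224.3 km  (cumulative 224.3 km)
Bravo→Charlie: 423.3 km  (cumulative 647.5 km)
Charlie→Delta: 336.6 km  (cumulative 984.2 km)
Delta→Echo: 495.6 km  (cumulative 1479.8 km)
Echo→Foxtrot: 191.5 km  (cumulative 1671.3 km)
Cumulative distance at Foxtrot ≈ 1671 km.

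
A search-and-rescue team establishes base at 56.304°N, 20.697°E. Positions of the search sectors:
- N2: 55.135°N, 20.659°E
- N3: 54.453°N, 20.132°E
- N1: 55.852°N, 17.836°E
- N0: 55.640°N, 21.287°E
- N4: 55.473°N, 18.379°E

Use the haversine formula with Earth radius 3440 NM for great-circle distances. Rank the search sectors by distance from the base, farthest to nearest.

Distance from the base at 56.304°N, 20.697°E to each:
N3 54.453°N, 20.132°E: 112.8 NM
N1 55.852°N, 17.836°E: 99.6 NM
N4 55.473°N, 18.379°E: 92.6 NM
N2 55.135°N, 20.659°E: 70.2 NM
N0 55.640°N, 21.287°E: 44.5 NM

N3, N1, N4, N2, N0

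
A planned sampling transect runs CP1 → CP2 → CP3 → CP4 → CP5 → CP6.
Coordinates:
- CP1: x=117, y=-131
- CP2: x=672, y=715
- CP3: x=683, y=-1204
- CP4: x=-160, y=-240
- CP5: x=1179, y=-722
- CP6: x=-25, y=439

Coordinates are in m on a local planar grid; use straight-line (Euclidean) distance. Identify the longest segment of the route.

Leg distances:
CP1→CP2: 1011.8 m
CP2→CP3: 1919.0 m
CP3→CP4: 1280.6 m
CP4→CP5: 1423.1 m
CP5→CP6: 1672.6 m
The longest leg is CP2–CP3 at 1919.0 m.

CP2–CP3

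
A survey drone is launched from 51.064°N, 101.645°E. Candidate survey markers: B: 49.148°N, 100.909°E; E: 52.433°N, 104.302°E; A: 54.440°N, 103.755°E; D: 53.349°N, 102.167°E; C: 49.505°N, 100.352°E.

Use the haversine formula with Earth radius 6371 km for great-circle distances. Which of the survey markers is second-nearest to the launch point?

B

Distance to each, sorted:
C: 196.2 km
B: 219.4 km
E: 237.9 km
D: 256.6 km
A: 401.3 km
The second-nearest is B at 219.4 km.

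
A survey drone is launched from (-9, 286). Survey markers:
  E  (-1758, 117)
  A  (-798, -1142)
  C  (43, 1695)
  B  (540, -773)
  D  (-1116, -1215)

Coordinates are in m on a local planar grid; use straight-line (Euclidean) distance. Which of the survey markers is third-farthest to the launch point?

A

Distances from the launch point ((-9, 286)):
D: 1865.1 m
E: 1757.1 m
A: 1631.5 m
C: 1410.0 m
B: 1192.8 m
The third-farthest is A at 1631.5 m.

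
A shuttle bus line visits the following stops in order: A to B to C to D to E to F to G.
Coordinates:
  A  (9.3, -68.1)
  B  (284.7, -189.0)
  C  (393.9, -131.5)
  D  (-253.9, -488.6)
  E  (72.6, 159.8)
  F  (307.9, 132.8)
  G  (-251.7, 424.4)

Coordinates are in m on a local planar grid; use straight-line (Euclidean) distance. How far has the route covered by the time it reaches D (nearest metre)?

Leg distances:
A→B: 300.8 m  (cumulative 300.8 m)
B→C: 123.4 m  (cumulative 424.2 m)
C→D: 739.7 m  (cumulative 1163.9 m)
Cumulative distance at D ≈ 1164 m.

1164 m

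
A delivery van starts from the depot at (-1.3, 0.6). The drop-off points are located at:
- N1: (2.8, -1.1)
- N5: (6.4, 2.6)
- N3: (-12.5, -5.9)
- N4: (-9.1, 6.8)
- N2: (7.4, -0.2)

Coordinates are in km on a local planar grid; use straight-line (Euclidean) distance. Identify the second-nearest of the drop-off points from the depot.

Distance to each, sorted:
N1: 4.4 km
N5: 8.0 km
N2: 8.7 km
N4: 10.0 km
N3: 12.9 km
The second-nearest is N5 at 8.0 km.

N5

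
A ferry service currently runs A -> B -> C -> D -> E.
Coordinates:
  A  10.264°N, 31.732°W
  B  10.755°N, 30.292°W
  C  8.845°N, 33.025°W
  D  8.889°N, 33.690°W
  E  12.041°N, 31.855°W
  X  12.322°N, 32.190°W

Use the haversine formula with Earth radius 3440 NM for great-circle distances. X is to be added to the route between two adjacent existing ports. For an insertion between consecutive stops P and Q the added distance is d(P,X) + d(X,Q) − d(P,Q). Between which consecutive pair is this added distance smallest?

between D and E

Added distance for inserting X between each consecutive pair:
A–B: 182.5 NM
B–C: 162.3 NM
C–D: 399.3 NM
D–E: 32.2 NM
Smallest added distance is 32.2 NM, inserting between D and E.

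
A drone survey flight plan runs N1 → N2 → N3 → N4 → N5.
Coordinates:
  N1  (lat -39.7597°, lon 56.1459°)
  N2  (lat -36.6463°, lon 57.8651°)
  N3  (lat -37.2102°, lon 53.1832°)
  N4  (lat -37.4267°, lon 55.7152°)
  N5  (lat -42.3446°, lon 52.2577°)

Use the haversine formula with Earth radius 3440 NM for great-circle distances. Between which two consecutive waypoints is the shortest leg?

Leg distances:
N1→N2: 203.8 NM
N2→N3: 227.2 NM
N3→N4: 121.6 NM
N4→N5: 335.4 NM
The shortest leg is N3–N4 at 121.6 NM.

N3–N4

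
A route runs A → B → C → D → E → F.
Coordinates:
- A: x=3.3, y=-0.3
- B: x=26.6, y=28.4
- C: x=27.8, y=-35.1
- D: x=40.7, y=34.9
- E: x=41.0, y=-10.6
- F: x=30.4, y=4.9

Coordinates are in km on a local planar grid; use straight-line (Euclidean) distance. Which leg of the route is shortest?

Leg distances:
A→B: 37.0 km
B→C: 63.5 km
C→D: 71.2 km
D→E: 45.5 km
E→F: 18.8 km
The shortest leg is E–F at 18.8 km.

E–F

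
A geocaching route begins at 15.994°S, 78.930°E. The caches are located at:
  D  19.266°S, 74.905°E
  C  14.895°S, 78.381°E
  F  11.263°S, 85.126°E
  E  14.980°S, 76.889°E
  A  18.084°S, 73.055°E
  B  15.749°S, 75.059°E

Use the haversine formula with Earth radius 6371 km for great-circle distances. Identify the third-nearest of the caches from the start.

Distances from the start (15.994°S, 78.930°E):
C: 135.6 km
E: 246.1 km
B: 414.9 km
D: 560.6 km
A: 666.4 km
F: 851.3 km
The third-nearest is B at 414.9 km.

B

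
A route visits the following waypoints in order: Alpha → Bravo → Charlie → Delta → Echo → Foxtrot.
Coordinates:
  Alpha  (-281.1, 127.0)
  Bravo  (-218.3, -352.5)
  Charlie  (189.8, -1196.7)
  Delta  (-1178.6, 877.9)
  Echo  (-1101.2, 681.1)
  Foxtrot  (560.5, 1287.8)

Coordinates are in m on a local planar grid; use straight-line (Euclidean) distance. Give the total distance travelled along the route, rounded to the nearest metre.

5887 m

Leg distances:
Alpha→Bravo: 483.6 m  (cumulative 483.6 m)
Bravo→Charlie: 937.7 m  (cumulative 1421.3 m)
Charlie→Delta: 2485.3 m  (cumulative 3906.5 m)
Delta→Echo: 211.5 m  (cumulative 4118.0 m)
Echo→Foxtrot: 1769.0 m  (cumulative 5887.0 m)
Total route length ≈ 5887 m.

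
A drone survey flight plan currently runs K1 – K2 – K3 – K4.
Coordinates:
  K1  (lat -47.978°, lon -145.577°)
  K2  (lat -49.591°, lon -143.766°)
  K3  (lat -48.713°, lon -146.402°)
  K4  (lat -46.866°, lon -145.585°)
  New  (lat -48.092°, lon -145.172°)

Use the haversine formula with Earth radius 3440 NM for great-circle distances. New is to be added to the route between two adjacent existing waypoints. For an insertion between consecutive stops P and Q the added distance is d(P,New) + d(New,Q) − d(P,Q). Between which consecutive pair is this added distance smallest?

Added distance for inserting New between each consecutive pair:
K1–K2: 2.9 NM
K2–K3: 51.2 NM
K3–K4: 21.4 NM
Smallest added distance is 2.9 NM, inserting between K1 and K2.

between K1 and K2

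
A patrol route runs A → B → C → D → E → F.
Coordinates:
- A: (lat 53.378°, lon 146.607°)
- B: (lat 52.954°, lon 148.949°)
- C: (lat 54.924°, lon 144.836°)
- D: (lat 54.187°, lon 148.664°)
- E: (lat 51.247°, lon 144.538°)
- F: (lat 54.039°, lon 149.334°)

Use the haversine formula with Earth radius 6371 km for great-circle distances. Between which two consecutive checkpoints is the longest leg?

E–F

Leg distances:
A→B: 163.1 km
B→C: 347.0 km
C→D: 260.1 km
D→E: 428.9 km
E→F: 448.2 km
The longest leg is E–F at 448.2 km.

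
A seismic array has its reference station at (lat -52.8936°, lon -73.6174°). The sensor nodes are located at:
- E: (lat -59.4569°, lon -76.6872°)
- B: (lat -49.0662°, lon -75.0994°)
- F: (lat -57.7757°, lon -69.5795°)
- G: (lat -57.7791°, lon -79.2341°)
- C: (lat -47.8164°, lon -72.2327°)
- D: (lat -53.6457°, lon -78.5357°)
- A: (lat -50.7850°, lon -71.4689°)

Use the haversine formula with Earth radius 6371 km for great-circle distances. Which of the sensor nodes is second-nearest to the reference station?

D

Distance to each, sorted:
A: 277.0 km
D: 337.5 km
B: 438.0 km
C: 573.0 km
F: 599.7 km
G: 648.6 km
E: 753.9 km
The second-nearest is D at 337.5 km.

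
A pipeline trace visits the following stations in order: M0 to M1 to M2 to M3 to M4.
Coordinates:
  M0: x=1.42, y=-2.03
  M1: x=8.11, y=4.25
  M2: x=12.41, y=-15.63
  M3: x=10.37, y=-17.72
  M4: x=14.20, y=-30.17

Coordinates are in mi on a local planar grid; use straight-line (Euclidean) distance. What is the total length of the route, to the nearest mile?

45 mi

Leg distances:
M0→M1: 9.2 mi  (cumulative 9.2 mi)
M1→M2: 20.3 mi  (cumulative 29.5 mi)
M2→M3: 2.9 mi  (cumulative 32.4 mi)
M3→M4: 13.0 mi  (cumulative 45.5 mi)
Total route length ≈ 45 mi.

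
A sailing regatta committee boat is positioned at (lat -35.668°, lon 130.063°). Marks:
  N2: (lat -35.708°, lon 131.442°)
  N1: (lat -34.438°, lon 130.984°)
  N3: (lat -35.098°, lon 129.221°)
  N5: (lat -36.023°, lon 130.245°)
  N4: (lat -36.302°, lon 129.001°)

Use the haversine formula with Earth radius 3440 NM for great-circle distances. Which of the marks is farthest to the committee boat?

Distance to each, sorted:
N1: 86.6 NM
N2: 67.3 NM
N4: 64.1 NM
N3: 53.6 NM
N5: 23.1 NM
The farthest is N1 at 86.6 NM.

N1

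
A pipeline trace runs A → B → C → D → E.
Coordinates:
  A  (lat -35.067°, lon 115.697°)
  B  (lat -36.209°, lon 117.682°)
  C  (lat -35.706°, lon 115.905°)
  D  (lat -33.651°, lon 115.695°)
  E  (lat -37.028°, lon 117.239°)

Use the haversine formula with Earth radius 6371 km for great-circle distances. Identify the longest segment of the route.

Leg distances:
A→B: 219.8 km
B→C: 169.4 km
C→D: 229.3 km
D→E: 400.8 km
The longest leg is D–E at 400.8 km.

D–E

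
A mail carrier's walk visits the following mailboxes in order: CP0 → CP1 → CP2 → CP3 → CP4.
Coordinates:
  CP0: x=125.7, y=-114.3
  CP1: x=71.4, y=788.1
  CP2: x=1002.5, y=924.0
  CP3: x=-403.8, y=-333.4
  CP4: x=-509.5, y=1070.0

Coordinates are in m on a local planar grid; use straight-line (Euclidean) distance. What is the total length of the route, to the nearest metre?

5139 m

Leg distances:
CP0→CP1: 904.0 m  (cumulative 904.0 m)
CP1→CP2: 941.0 m  (cumulative 1845.0 m)
CP2→CP3: 1886.5 m  (cumulative 3731.5 m)
CP3→CP4: 1407.4 m  (cumulative 5138.8 m)
Total route length ≈ 5139 m.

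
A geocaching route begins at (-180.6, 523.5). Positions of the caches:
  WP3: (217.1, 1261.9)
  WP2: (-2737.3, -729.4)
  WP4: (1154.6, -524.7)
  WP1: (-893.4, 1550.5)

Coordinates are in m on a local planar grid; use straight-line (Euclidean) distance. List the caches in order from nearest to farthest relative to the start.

WP3, WP1, WP4, WP2

Distances from the start:
WP3 (217.1, 1261.9): 838.7 m
WP1 (-893.4, 1550.5): 1250.1 m
WP4 (1154.6, -524.7): 1697.5 m
WP2 (-2737.3, -729.4): 2847.2 m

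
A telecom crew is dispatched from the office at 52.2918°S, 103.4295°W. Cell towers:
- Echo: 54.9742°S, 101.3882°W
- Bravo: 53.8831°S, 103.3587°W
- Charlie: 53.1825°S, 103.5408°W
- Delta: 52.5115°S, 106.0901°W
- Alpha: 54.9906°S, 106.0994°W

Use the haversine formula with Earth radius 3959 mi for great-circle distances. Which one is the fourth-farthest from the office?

Distances from the office (52.2918°S, 103.4295°W):
Alpha: 216.1 mi
Echo: 203.3 mi
Delta: 113.2 mi
Bravo: 110.0 mi
Charlie: 61.7 mi
The fourth-farthest is Bravo at 110.0 mi.

Bravo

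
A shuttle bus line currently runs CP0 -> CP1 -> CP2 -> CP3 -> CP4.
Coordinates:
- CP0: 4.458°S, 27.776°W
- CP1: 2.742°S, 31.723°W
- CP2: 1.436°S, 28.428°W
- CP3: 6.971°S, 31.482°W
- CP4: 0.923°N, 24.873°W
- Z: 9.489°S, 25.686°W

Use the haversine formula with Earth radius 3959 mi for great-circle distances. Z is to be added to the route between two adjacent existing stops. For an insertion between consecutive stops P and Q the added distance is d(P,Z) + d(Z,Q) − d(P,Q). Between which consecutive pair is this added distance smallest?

Added distance for inserting Z between each consecutive pair:
CP0–CP1: 703.0 mi
CP1–CP2: 966.6 mi
CP2–CP3: 583.8 mi
CP3–CP4: 443.7 mi
Smallest added distance is 443.7 mi, inserting between CP3 and CP4.

between CP3 and CP4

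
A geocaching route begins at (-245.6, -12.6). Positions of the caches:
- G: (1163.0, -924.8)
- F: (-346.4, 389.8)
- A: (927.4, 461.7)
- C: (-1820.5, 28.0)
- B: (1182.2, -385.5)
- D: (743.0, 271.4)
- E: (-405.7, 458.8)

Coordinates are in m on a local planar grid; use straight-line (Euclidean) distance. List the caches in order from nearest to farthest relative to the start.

F, E, D, A, B, C, G

Distances from the start:
F (-346.4, 389.8): 414.8 m
E (-405.7, 458.8): 497.8 m
D (743.0, 271.4): 1028.6 m
A (927.4, 461.7): 1265.3 m
B (1182.2, -385.5): 1475.7 m
C (-1820.5, 28.0): 1575.4 m
G (1163.0, -924.8): 1678.2 m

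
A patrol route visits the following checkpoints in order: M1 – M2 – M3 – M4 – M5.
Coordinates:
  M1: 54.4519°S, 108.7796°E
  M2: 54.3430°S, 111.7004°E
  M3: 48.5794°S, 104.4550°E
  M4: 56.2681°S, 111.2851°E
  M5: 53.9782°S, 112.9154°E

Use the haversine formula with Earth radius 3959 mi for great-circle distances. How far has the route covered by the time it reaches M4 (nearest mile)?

Leg distances:
M1→M2: 117.7 mi  (cumulative 117.7 mi)
M2→M3: 505.3 mi  (cumulative 623.0 mi)
M3→M4: 603.5 mi  (cumulative 1226.6 mi)
Cumulative distance at M4 ≈ 1227 mi.

1227 mi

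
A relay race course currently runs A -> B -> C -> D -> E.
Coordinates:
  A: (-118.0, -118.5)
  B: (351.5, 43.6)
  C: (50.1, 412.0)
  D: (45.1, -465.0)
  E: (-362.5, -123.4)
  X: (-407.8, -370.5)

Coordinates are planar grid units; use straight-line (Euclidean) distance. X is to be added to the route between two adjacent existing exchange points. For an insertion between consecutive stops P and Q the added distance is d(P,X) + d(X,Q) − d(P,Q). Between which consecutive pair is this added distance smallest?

between D and E

Added distance for inserting X between each consecutive pair:
A–B: 752.2
B–C: 1295.5
C–D: 492.3
D–E: 182.1
Smallest added distance is 182.1, inserting between D and E.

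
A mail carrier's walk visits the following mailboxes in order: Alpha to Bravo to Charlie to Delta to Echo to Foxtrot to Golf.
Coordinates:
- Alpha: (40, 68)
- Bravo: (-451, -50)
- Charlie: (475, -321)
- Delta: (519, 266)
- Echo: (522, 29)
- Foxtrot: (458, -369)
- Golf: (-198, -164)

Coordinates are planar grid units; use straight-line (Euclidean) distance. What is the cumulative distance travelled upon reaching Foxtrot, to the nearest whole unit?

2699

Leg distances:
Alpha→Bravo: 505.0  (cumulative 505.0)
Bravo→Charlie: 964.8  (cumulative 1469.8)
Charlie→Delta: 588.6  (cumulative 2058.5)
Delta→Echo: 237.0  (cumulative 2295.5)
Echo→Foxtrot: 403.1  (cumulative 2698.6)
Cumulative distance at Foxtrot ≈ 2699.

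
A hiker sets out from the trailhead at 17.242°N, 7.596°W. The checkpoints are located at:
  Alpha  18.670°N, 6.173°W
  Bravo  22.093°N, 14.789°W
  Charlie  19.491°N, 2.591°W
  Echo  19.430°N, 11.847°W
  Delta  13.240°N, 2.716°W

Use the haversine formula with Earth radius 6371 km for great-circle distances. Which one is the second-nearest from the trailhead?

Distances from the trailhead (17.242°N, 7.596°W):
Alpha: 218.8 km
Echo: 510.4 km
Charlie: 584.3 km
Delta: 687.0 km
Bravo: 926.1 km
The second-nearest is Echo at 510.4 km.

Echo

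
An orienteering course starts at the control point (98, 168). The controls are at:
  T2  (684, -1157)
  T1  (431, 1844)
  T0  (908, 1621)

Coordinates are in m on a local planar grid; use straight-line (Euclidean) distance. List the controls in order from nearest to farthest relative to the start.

Distances from the start:
T2 (684, -1157): 1448.8 m
T0 (908, 1621): 1663.5 m
T1 (431, 1844): 1708.8 m

T2, T0, T1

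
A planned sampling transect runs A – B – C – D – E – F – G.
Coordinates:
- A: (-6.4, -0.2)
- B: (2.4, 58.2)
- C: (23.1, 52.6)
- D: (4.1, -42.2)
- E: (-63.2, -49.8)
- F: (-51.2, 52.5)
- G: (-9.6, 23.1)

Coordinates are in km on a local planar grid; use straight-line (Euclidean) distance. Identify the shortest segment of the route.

B–C

Leg distances:
A→B: 59.1 km
B→C: 21.4 km
C→D: 96.7 km
D→E: 67.7 km
E→F: 103.0 km
F→G: 50.9 km
The shortest leg is B–C at 21.4 km.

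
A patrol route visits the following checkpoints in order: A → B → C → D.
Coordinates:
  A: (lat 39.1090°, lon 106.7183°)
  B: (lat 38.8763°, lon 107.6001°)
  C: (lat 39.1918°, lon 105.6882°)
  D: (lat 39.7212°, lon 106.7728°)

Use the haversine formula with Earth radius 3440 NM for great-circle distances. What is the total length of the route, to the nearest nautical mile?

Leg distances:
A→B: 43.5 NM  (cumulative 43.5 NM)
B→C: 91.2 NM  (cumulative 134.6 NM)
C→D: 59.5 NM  (cumulative 194.1 NM)
Total route length ≈ 194 NM.

194 NM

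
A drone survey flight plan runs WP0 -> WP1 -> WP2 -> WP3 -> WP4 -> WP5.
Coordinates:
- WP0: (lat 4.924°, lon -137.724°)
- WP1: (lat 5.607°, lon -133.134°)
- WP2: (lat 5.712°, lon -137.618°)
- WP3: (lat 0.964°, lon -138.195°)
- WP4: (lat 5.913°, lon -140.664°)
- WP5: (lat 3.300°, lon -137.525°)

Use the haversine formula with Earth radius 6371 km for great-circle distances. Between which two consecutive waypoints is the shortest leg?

Leg distances:
WP0→WP1: 513.9 km
WP1→WP2: 496.3 km
WP2→WP3: 531.8 km
WP3→WP4: 614.7 km
WP4→WP5: 453.3 km
The shortest leg is WP4–WP5 at 453.3 km.

WP4–WP5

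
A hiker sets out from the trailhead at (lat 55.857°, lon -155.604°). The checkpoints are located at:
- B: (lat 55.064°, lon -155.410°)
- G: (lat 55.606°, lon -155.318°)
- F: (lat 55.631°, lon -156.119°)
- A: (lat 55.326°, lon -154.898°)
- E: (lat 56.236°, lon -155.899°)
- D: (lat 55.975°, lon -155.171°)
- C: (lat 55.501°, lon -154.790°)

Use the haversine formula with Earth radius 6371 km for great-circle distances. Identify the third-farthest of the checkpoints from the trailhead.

Distance to each, sorted:
B: 89.0 km
A: 73.9 km
C: 64.6 km
E: 46.0 km
F: 40.9 km
G: 33.2 km
D: 30.0 km
The third-farthest is C at 64.6 km.

C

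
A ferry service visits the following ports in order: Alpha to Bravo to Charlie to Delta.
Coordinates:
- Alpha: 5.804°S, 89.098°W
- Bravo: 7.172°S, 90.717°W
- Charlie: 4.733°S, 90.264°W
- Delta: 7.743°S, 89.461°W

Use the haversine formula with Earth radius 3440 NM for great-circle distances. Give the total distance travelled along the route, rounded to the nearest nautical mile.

Leg distances:
Alpha→Bravo: 126.8 NM  (cumulative 126.8 NM)
Bravo→Charlie: 148.9 NM  (cumulative 275.7 NM)
Charlie→Delta: 187.0 NM  (cumulative 462.7 NM)
Total route length ≈ 463 NM.

463 NM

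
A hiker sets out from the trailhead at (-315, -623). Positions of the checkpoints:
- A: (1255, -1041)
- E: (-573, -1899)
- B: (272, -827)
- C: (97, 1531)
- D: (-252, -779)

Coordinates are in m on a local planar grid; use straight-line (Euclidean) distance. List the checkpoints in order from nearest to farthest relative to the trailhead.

Distance from the trailhead at (-315, -623) to each:
D (-252, -779): 168.2 m
B (272, -827): 621.4 m
E (-573, -1899): 1301.8 m
A (1255, -1041): 1624.7 m
C (97, 1531): 2193.0 m

D, B, E, A, C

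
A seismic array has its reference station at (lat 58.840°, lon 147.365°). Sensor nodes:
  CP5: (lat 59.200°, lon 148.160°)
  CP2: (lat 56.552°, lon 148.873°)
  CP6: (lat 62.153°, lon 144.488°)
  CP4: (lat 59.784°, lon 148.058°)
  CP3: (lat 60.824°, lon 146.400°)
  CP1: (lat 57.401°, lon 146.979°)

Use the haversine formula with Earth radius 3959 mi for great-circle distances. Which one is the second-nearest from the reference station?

Distances from the reference station ((lat 58.840°, lon 147.365°)):
CP5: 37.7 mi
CP4: 69.7 mi
CP1: 100.4 mi
CP3: 141.1 mi
CP2: 167.6 mi
CP6: 248.9 mi
The second-nearest is CP4 at 69.7 mi.

CP4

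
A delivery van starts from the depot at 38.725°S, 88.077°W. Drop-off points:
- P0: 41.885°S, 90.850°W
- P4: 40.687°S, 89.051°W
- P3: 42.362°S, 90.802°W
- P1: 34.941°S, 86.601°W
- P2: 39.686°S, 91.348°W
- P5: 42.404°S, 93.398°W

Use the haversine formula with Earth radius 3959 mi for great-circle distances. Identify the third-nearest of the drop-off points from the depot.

P0

Distances from the depot (38.725°S, 88.077°W):
P4: 145.1 mi
P2: 187.3 mi
P0: 262.7 mi
P1: 273.9 mi
P3: 289.1 mi
P5: 377.5 mi
The third-nearest is P0 at 262.7 mi.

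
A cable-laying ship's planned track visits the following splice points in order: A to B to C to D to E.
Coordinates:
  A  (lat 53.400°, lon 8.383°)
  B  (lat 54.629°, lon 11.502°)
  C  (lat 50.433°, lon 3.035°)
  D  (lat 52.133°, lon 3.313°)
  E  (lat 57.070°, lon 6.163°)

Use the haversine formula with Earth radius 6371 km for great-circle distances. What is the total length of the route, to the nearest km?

1752 km

Leg distances:
A→B: 245.3 km  (cumulative 245.3 km)
B→C: 737.9 km  (cumulative 983.2 km)
C→D: 190.0 km  (cumulative 1173.2 km)
D→E: 578.7 km  (cumulative 1751.9 km)
Total route length ≈ 1752 km.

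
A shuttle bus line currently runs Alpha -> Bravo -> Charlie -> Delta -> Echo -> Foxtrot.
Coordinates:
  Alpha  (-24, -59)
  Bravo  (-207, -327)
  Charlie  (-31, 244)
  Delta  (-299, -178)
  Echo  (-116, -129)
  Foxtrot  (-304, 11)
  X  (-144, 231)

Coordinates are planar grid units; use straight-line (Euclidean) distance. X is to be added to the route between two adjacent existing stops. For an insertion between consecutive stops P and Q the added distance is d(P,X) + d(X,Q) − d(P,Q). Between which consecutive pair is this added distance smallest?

between Charlie and Delta

Added distance for inserting X between each consecutive pair:
Alpha–Bravo: 550.9
Bravo–Charlie: 77.8
Charlie–Delta: 51.2
Delta–Echo: 609.0
Echo–Foxtrot: 398.7
Smallest added distance is 51.2, inserting between Charlie and Delta.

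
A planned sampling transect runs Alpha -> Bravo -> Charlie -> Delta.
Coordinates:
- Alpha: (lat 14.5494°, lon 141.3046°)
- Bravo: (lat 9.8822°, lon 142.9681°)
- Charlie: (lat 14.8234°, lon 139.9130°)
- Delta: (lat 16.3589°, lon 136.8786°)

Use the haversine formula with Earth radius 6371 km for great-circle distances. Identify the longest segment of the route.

Leg distances:
Alpha→Bravo: 549.5 km
Bravo→Charlie: 641.8 km
Charlie→Delta: 367.1 km
The longest leg is Bravo–Charlie at 641.8 km.

Bravo–Charlie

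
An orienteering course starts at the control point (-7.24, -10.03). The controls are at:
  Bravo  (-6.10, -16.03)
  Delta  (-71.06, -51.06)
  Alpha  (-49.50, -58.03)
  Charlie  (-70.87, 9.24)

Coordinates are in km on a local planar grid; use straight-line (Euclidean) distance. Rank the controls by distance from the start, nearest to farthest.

Bravo, Alpha, Charlie, Delta

Computing each straight-line distance from (-7.24, -10.03):
Bravo (-6.10, -16.03): 6.1 km
Alpha (-49.50, -58.03): 64.0 km
Charlie (-70.87, 9.24): 66.5 km
Delta (-71.06, -51.06): 75.9 km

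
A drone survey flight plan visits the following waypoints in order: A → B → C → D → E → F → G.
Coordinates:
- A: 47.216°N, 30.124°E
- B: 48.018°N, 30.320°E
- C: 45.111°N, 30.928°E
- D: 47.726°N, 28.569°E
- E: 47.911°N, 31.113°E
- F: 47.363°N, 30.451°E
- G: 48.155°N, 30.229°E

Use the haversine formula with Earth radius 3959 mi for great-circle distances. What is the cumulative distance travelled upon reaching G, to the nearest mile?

Leg distances:
A→B: 56.2 mi  (cumulative 56.2 mi)
B→C: 202.9 mi  (cumulative 259.1 mi)
C→D: 212.8 mi  (cumulative 471.9 mi)
D→E: 118.7 mi  (cumulative 590.6 mi)
E→F: 48.8 mi  (cumulative 639.4 mi)
F→G: 55.7 mi  (cumulative 695.1 mi)
Cumulative distance at G ≈ 695 mi.

695 mi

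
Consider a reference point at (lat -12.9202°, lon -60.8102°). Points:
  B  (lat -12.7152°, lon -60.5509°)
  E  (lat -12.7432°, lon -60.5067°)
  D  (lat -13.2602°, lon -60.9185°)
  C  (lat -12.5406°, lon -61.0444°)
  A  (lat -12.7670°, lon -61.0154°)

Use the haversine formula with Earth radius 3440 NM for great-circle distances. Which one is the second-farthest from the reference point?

Distances from the reference point ((lat -12.9202°, lon -60.8102°)):
C: 26.6 NM
D: 21.4 NM
E: 20.7 NM
B: 19.5 NM
A: 15.1 NM
The second-farthest is D at 21.4 NM.

D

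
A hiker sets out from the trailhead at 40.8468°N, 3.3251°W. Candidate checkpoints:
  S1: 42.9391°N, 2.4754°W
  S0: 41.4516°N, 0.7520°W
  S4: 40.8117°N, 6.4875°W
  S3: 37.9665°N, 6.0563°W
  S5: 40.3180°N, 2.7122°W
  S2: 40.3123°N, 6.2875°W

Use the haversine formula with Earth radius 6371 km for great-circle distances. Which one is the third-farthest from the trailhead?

S2

Distance to each, sorted:
S3: 397.0 km
S4: 266.1 km
S2: 257.1 km
S1: 243.0 km
S0: 225.7 km
S5: 78.3 km
The third-farthest is S2 at 257.1 km.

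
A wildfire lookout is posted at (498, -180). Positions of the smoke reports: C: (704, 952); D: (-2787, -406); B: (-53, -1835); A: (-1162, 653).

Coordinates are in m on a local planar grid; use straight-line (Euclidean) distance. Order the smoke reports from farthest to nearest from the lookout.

D, A, B, C

Distance from the lookout at (498, -180) to each:
D (-2787, -406): 3292.8 m
A (-1162, 653): 1857.3 m
B (-53, -1835): 1744.3 m
C (704, 952): 1150.6 m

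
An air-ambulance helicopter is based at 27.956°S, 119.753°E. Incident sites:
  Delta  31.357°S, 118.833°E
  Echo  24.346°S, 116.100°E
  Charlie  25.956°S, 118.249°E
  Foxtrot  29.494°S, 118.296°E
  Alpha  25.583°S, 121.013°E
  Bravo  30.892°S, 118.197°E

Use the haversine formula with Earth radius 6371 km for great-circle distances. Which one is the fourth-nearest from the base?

Bravo

Distances from the base (27.956°S, 119.753°E):
Foxtrot: 222.3 km
Charlie: 267.7 km
Alpha: 292.0 km
Bravo: 359.6 km
Delta: 388.5 km
Echo: 542.2 km
The fourth-nearest is Bravo at 359.6 km.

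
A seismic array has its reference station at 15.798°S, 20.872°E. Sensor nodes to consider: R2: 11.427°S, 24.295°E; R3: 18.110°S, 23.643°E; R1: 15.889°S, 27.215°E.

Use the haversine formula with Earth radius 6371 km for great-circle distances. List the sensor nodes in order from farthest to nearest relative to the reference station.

Distance from the reference station at 15.798°S, 20.872°E to each:
R1 15.889°S, 27.215°E: 678.6 km
R2 11.427°S, 24.295°E: 610.7 km
R3 18.110°S, 23.643°E: 391.1 km

R1, R2, R3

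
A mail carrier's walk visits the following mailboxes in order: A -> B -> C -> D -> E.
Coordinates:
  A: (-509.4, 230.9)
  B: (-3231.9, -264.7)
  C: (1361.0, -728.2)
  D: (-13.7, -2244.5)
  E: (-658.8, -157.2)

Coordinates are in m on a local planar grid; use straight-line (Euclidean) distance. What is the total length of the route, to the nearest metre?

11615 m

Leg distances:
A→B: 2767.2 m  (cumulative 2767.2 m)
B→C: 4616.2 m  (cumulative 7383.5 m)
C→D: 2046.7 m  (cumulative 9430.2 m)
D→E: 2184.7 m  (cumulative 11614.9 m)
Total route length ≈ 11615 m.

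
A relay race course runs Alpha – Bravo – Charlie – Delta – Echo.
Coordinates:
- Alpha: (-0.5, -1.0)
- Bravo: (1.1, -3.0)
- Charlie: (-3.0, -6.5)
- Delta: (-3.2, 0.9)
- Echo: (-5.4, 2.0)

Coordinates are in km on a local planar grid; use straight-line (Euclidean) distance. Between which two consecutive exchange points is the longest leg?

Leg distances:
Alpha→Bravo: 2.6 km
Bravo→Charlie: 5.4 km
Charlie→Delta: 7.4 km
Delta→Echo: 2.5 km
The longest leg is Charlie–Delta at 7.4 km.

Charlie–Delta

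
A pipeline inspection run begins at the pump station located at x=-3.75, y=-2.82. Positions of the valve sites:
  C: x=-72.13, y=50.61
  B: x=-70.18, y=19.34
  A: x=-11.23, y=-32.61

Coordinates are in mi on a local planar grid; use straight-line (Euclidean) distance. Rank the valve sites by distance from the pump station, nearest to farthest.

Distance from the pump station at x=-3.75, y=-2.82 to each:
A x=-11.23, y=-32.61: 30.7 mi
B x=-70.18, y=19.34: 70.0 mi
C x=-72.13, y=50.61: 86.8 mi

A, B, C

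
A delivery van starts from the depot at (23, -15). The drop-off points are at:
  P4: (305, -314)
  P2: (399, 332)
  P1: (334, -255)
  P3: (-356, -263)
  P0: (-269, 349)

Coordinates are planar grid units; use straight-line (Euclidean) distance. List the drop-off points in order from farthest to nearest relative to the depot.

Distances from the depot:
P2 (399, 332): 511.6
P0 (-269, 349): 466.6
P3 (-356, -263): 452.9
P4 (305, -314): 411.0
P1 (334, -255): 392.8

P2, P0, P3, P4, P1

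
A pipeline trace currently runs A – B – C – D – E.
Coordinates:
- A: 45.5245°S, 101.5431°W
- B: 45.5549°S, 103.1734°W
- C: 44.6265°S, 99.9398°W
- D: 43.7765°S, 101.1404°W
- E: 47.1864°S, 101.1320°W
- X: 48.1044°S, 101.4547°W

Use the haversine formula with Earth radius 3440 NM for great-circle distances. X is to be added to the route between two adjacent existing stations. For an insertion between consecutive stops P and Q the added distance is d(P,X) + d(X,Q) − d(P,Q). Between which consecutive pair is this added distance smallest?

Added distance for inserting X between each consecutive pair:
A–B: 254.9 NM
B–C: 238.6 NM
C–D: 405.6 NM
D–E: 112.1 NM
Smallest added distance is 112.1 NM, inserting between D and E.

between D and E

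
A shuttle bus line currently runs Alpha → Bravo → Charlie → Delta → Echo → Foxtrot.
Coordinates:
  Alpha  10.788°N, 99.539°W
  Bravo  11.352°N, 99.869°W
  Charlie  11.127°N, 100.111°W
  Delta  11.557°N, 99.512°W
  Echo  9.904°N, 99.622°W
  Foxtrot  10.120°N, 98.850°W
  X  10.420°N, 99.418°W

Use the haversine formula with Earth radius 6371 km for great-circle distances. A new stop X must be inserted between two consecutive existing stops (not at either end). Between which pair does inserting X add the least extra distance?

between Delta and Echo

Added distance for inserting X between each consecutive pair:
Alpha–Bravo: 85.4 km
Bravo–Charlie: 187.5 km
Charlie–Delta: 155.0 km
Delta–Echo: 4.2 km
Echo–Foxtrot: 44.2 km
Smallest added distance is 4.2 km, inserting between Delta and Echo.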